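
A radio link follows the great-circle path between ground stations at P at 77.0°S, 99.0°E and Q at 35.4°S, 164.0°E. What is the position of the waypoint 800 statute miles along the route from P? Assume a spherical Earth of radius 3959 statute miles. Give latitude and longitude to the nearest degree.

Write both endpoints as unit vectors p₁, p₂ with components (cos φ cos λ, cos φ sin λ, sin φ).
The central angle between the endpoints is δ = arccos(p₁·p₂) ≈ 0.874 rad (50.1°). The total great-circle distance is δ·R ≈ 0.874 × 3959 ≈ 3459 mi, so the target fraction is f = 800/3459 ≈ 0.231.
Interpolate at f ≈ 0.231 with slerp weights a = sin((1−f)δ)/sin δ ≈ 0.812, b = sin(fδ)/sin δ ≈ 0.262.
p = a·p₁ + b·p₂ ≈ (-0.234, 0.239, -0.942); φ = arcsin(p_z) ≈ -70.47°, λ = atan2(p_y, p_x) ≈ 134.34°.

≈ 70°S, 134°E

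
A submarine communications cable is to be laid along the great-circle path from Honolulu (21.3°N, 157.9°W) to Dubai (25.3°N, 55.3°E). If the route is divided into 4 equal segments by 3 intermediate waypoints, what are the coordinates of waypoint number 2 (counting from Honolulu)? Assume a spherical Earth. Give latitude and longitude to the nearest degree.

Convert each endpoint to a unit vector on the sphere (x = cos φ cos λ, y = cos φ sin λ, z = sin φ).
The central angle between the endpoints is δ = arccos(p₁·p₂) ≈ 2.153 rad (123.3°).
Interpolate at f = 2/4 with slerp weights a = sin((1−f)δ)/sin δ ≈ 1.054, b = sin(fδ)/sin δ ≈ 1.054.
p = a·p₁ + b·p₂ ≈ (-0.367, 0.414, 0.833); φ = arcsin(p_z) ≈ 56.41°, λ = atan2(p_y, p_x) ≈ 131.59°.

≈ 56°N, 132°E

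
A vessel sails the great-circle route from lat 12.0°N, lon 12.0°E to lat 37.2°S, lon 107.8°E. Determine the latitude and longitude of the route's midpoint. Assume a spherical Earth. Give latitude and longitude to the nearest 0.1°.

≈ lat 18.3°S, lon 53.4°E

Convert each endpoint to a unit vector on the sphere (x = cos φ cos λ, y = cos φ sin λ, z = sin φ).
The central angle between the endpoints is δ = arccos(p₁·p₂) ≈ 1.777 rad (101.8°).
Interpolate at f = 1/2 with slerp weights a = sin((1−f)δ)/sin δ ≈ 0.793, b = sin(fδ)/sin δ ≈ 0.793.
p = a·p₁ + b·p₂ ≈ (0.565, 0.762, -0.314); φ = arcsin(p_z) ≈ -18.33°, λ = atan2(p_y, p_x) ≈ 53.44°.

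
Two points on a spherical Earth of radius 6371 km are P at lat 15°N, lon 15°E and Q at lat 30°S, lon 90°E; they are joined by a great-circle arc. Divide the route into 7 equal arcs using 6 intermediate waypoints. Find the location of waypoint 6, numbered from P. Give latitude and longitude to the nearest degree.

≈ lat 25°S, lon 77°E

Convert each endpoint to a unit vector on the sphere (x = cos φ cos λ, y = cos φ sin λ, z = sin φ).
The central angle between the endpoints is δ = arccos(p₁·p₂) ≈ 1.484 rad (85.0°).
Interpolate at f = 6/7 with slerp weights a = sin((1−f)δ)/sin δ ≈ 0.211, b = sin(fδ)/sin δ ≈ 0.959.
p = a·p₁ + b·p₂ ≈ (0.197, 0.884, -0.425); φ = arcsin(p_z) ≈ -25.15°, λ = atan2(p_y, p_x) ≈ 77.43°.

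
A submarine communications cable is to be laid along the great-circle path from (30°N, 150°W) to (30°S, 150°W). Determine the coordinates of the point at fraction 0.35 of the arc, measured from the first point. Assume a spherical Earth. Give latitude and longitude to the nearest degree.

Convert each endpoint to a unit vector on the sphere (x = cos φ cos λ, y = cos φ sin λ, z = sin φ).
The central angle between the endpoints is δ = arccos(p₁·p₂) ≈ 1.047 rad (60.0°).
Interpolate at f = 0.35 with slerp weights a = sin((1−f)δ)/sin δ ≈ 0.727, b = sin(fδ)/sin δ ≈ 0.414.
p = a·p₁ + b·p₂ ≈ (-0.855, -0.494, 0.156); φ = arcsin(p_z) ≈ 9.00°, λ = atan2(p_y, p_x) ≈ -150.00°.

≈ (9°N, 150°W)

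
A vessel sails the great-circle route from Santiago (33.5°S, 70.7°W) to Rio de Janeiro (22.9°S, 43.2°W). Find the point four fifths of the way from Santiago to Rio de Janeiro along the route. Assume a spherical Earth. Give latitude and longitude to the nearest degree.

≈ 25°S, 48°W

Write both endpoints as unit vectors p₁, p₂ with components (cos φ cos λ, cos φ sin λ, sin φ).
The central angle between the endpoints is δ = arccos(p₁·p₂) ≈ 0.460 rad (26.3°).
Interpolate at f = 4/5 with slerp weights a = sin((1−f)δ)/sin δ ≈ 0.207, b = sin(fδ)/sin δ ≈ 0.810.
p = a·p₁ + b·p₂ ≈ (0.601, -0.674, -0.430); φ = arcsin(p_z) ≈ -25.44°, λ = atan2(p_y, p_x) ≈ -48.26°.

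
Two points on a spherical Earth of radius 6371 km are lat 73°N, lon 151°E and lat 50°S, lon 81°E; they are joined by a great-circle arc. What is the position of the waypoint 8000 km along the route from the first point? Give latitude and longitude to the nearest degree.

From cos δ = sin φ₁ sin φ₂ + cos φ₁ cos φ₂ cos Δλ, the central angle is δ ≈ 2.303 rad (131.9°). The total great-circle distance is δ·R ≈ 2.303 × 6371 ≈ 14671 km, so the target fraction is f = 8000/14671 ≈ 0.545.
Interpolate at f ≈ 0.545 with slerp weights a = sin((1−f)δ)/sin δ ≈ 1.164, b = sin(fδ)/sin δ ≈ 1.278.
p = a·p₁ + b·p₂ ≈ (-0.169, 0.976, 0.134); φ = arcsin(p_z) ≈ 7.71°, λ = atan2(p_y, p_x) ≈ 99.83°.

≈ lat 8°N, lon 100°E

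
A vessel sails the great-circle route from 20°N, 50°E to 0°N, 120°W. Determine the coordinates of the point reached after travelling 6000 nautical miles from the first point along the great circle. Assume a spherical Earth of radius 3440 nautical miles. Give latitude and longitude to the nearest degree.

≈ 50°N, 86°W

Convert each endpoint to a unit vector on the sphere (x = cos φ cos λ, y = cos φ sin λ, z = sin φ).
The central angle between the endpoints is δ = arccos(p₁·p₂) ≈ 2.753 rad (157.7°). The total great-circle distance is δ·R ≈ 2.753 × 3440 ≈ 9470 nmi, so the target fraction is f = 6000/9470 ≈ 0.634.
Interpolate at f ≈ 0.634 with slerp weights a = sin((1−f)δ)/sin δ ≈ 2.233, b = sin(fδ)/sin δ ≈ 2.599.
p = a·p₁ + b·p₂ ≈ (0.049, -0.644, 0.764); φ = arcsin(p_z) ≈ 49.79°, λ = atan2(p_y, p_x) ≈ -85.64°.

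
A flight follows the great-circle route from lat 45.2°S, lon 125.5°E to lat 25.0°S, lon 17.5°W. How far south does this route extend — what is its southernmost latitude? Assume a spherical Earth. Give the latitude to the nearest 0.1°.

The great circle lies in the plane with unit normal n̂ = (p₁ × p₂)/|p₁ × p₂|.
Here n̂_z ≈ -0.393; the vertex latitude is φ_max = arccos|n̂_z| ≈ 66.9°.
Check via Clairaut: cos φ_max = |cos φ₁| · sin C = cos(45.2°)·sin(146.1°) ≈ 0.393, again giving ≈ 66.9°.

≈ 66.9°S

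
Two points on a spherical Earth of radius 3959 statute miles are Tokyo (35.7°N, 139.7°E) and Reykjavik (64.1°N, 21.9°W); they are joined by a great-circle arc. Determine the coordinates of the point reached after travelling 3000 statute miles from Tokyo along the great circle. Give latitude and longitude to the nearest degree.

≈ (78°N, 113°E)

Convert each endpoint to a unit vector on the sphere (x = cos φ cos λ, y = cos φ sin λ, z = sin φ).
The central angle between the endpoints is δ = arccos(p₁·p₂) ≈ 1.381 rad (79.1°). The total great-circle distance is δ·R ≈ 1.381 × 3959 ≈ 5469 mi, so the target fraction is f = 3000/5469 ≈ 0.549.
Interpolate at f ≈ 0.549 with slerp weights a = sin((1−f)δ)/sin δ ≈ 0.595, b = sin(fδ)/sin δ ≈ 0.700.
p = a·p₁ + b·p₂ ≈ (-0.085, 0.198, 0.976); φ = arcsin(p_z) ≈ 77.55°, λ = atan2(p_y, p_x) ≈ 113.11°.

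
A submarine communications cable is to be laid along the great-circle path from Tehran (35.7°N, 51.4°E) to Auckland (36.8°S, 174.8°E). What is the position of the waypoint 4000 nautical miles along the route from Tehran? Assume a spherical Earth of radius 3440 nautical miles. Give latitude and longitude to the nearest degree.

≈ (1°S, 112°E)

Write both endpoints as unit vectors p₁, p₂ with components (cos φ cos λ, cos φ sin λ, sin φ).
The central angle between the endpoints is δ = arccos(p₁·p₂) ≈ 2.357 rad (135.0°). The total great-circle distance is δ·R ≈ 2.357 × 3440 ≈ 8107 nmi, so the target fraction is f = 4000/8107 ≈ 0.493.
Interpolate at f ≈ 0.493 with slerp weights a = sin((1−f)δ)/sin δ ≈ 1.316, b = sin(fδ)/sin δ ≈ 1.299.
p = a·p₁ + b·p₂ ≈ (-0.369, 0.929, -0.010); φ = arcsin(p_z) ≈ -0.59°, λ = atan2(p_y, p_x) ≈ 111.66°.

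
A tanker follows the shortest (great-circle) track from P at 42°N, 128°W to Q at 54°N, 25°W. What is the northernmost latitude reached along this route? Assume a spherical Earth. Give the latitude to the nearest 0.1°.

≈ 61.7°N

The great circle lies in the plane with unit normal n̂ = (p₁ × p₂)/|p₁ × p₂|.
Here n̂_z ≈ +0.475; the vertex latitude is φ_max = arccos|n̂_z| ≈ 61.7°.
Check via Clairaut: cos φ_max = |cos φ₁| · sin C = cos(42.0°)·sin(39.7°) ≈ 0.475, again giving ≈ 61.7°.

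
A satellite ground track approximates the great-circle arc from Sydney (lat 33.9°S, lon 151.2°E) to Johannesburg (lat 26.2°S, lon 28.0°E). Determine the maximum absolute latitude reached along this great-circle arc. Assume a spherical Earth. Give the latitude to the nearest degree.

The great circle lies in the plane with unit normal n̂ = (p₁ × p₂)/|p₁ × p₂|.
Here n̂_z ≈ -0.631; the vertex latitude is φ_max = arccos|n̂_z| ≈ 50.8°.
Check via Clairaut: cos φ_max = |cos φ₁| · sin C = cos(33.9°)·sin(130.5°) ≈ 0.631, again giving ≈ 50.8°.

≈ 51°S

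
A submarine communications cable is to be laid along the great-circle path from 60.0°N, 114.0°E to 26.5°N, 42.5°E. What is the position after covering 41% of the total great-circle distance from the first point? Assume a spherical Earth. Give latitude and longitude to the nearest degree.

≈ 52°N, 73°E

Write both endpoints as unit vectors p₁, p₂ with components (cos φ cos λ, cos φ sin λ, sin φ).
The central angle between the endpoints is δ = arccos(p₁·p₂) ≈ 1.014 rad (58.1°).
Interpolate at f = 0.41 with slerp weights a = sin((1−f)δ)/sin δ ≈ 0.663, b = sin(fδ)/sin δ ≈ 0.476.
p = a·p₁ + b·p₂ ≈ (0.179, 0.591, 0.787); φ = arcsin(p_z) ≈ 51.89°, λ = atan2(p_y, p_x) ≈ 73.14°.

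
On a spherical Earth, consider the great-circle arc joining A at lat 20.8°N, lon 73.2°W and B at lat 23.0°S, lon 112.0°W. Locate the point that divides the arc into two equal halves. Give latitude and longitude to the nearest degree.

Convert each endpoint to a unit vector on the sphere (x = cos φ cos λ, y = cos φ sin λ, z = sin φ).
The central angle between the endpoints is δ = arccos(p₁·p₂) ≈ 1.010 rad (57.9°).
Interpolate at f = 1/2 with slerp weights a = sin((1−f)δ)/sin δ ≈ 0.571, b = sin(fδ)/sin δ ≈ 0.571.
p = a·p₁ + b·p₂ ≈ (-0.043, -0.999, -0.020); φ = arcsin(p_z) ≈ -1.17°, λ = atan2(p_y, p_x) ≈ -92.44°.

≈ lat 1°S, lon 92°W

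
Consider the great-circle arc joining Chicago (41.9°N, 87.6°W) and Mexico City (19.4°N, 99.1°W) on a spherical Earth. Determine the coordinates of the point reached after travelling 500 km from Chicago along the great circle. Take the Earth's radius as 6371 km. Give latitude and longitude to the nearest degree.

≈ 38°N, 90°W

Convert each endpoint to a unit vector on the sphere (x = cos φ cos λ, y = cos φ sin λ, z = sin φ).
The central angle between the endpoints is δ = arccos(p₁·p₂) ≈ 0.428 rad (24.5°). The total great-circle distance is δ·R ≈ 0.428 × 6371 ≈ 2727 km, so the target fraction is f = 500/2727 ≈ 0.183.
Interpolate at f ≈ 0.183 with slerp weights a = sin((1−f)δ)/sin δ ≈ 0.825, b = sin(fδ)/sin δ ≈ 0.189.
p = a·p₁ + b·p₂ ≈ (-0.002, -0.789, 0.614); φ = arcsin(p_z) ≈ 37.86°, λ = atan2(p_y, p_x) ≈ -90.18°.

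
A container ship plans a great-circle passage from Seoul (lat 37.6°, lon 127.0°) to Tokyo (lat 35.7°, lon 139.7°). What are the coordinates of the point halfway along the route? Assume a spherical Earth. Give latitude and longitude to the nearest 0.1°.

≈ lat 36.8°, lon 133.4°

The haversine formula gives a central angle δ ≈ 0.181 rad (10.4°) between the endpoints.
Interpolate at f = 1/2 with slerp weights a = sin((1−f)δ)/sin δ ≈ 0.502, b = sin(fδ)/sin δ ≈ 0.502.
p = a·p₁ + b·p₂ ≈ (-0.550, 0.581, 0.599); φ = arcsin(p_z) ≈ 36.82°, λ = atan2(p_y, p_x) ≈ 133.43°.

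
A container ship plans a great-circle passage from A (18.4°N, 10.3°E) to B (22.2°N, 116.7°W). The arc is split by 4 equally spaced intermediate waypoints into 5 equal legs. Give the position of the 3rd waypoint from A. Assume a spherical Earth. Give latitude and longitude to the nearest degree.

≈ (39°N, 67°W)

Write both endpoints as unit vectors p₁, p₂ with components (cos φ cos λ, cos φ sin λ, sin φ).
The central angle between the endpoints is δ = arccos(p₁·p₂) ≈ 1.993 rad (114.2°).
Interpolate at f = 3/5 with slerp weights a = sin((1−f)δ)/sin δ ≈ 0.784, b = sin(fδ)/sin δ ≈ 1.020.
p = a·p₁ + b·p₂ ≈ (0.308, -0.711, 0.633); φ = arcsin(p_z) ≈ 39.26°, λ = atan2(p_y, p_x) ≈ -66.58°.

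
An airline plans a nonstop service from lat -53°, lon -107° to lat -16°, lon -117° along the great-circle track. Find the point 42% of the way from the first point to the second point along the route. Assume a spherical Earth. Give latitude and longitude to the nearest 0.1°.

Convert each endpoint to a unit vector on the sphere (x = cos φ cos λ, y = cos φ sin λ, z = sin φ).
The central angle between the endpoints is δ = arccos(p₁·p₂) ≈ 0.660 rad (37.8°).
Interpolate at f = 0.42 with slerp weights a = sin((1−f)δ)/sin δ ≈ 0.609, b = sin(fδ)/sin δ ≈ 0.446.
p = a·p₁ + b·p₂ ≈ (-0.302, -0.733, -0.610); φ = arcsin(p_z) ≈ -37.56°, λ = atan2(p_y, p_x) ≈ -112.39°.

≈ lat -37.6°, lon -112.4°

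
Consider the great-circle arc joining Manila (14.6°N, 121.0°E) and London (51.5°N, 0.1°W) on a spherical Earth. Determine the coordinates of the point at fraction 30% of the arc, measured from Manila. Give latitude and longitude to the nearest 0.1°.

Convert each endpoint to a unit vector on the sphere (x = cos φ cos λ, y = cos φ sin λ, z = sin φ).
The central angle between the endpoints is δ = arccos(p₁·p₂) ≈ 1.685 rad (96.5°).
Interpolate at f = 0.30 with slerp weights a = sin((1−f)δ)/sin δ ≈ 0.930, b = sin(fδ)/sin δ ≈ 0.487.
p = a·p₁ + b·p₂ ≈ (-0.160, 0.771, 0.616); φ = arcsin(p_z) ≈ 38.02°, λ = atan2(p_y, p_x) ≈ 101.74°.

≈ (38.0°N, 101.7°E)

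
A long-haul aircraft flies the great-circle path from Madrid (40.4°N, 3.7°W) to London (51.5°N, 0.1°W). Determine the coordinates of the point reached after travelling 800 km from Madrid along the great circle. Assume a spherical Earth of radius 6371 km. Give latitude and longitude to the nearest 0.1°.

Write both endpoints as unit vectors p₁, p₂ with components (cos φ cos λ, cos φ sin λ, sin φ).
The central angle between the endpoints is δ = arccos(p₁·p₂) ≈ 0.199 rad (11.4°). The total great-circle distance is δ·R ≈ 0.199 × 6371 ≈ 1265 km, so the target fraction is f = 800/1265 ≈ 0.632.
Interpolate at f ≈ 0.632 with slerp weights a = sin((1−f)δ)/sin δ ≈ 0.370, b = sin(fδ)/sin δ ≈ 0.635.
p = a·p₁ + b·p₂ ≈ (0.676, -0.019, 0.736); φ = arcsin(p_z) ≈ 47.43°, λ = atan2(p_y, p_x) ≈ -1.60°.

≈ 47.4°N, 1.6°W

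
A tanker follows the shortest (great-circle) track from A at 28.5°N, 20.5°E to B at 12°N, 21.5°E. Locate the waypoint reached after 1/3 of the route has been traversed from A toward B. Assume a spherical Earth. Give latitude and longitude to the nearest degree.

≈ 23°N, 21°E

Convert each endpoint to a unit vector on the sphere (x = cos φ cos λ, y = cos φ sin λ, z = sin φ).
The central angle between the endpoints is δ = arccos(p₁·p₂) ≈ 0.288 rad (16.5°).
Interpolate at f = 1/3 with slerp weights a = sin((1−f)δ)/sin δ ≈ 0.672, b = sin(fδ)/sin δ ≈ 0.337.
p = a·p₁ + b·p₂ ≈ (0.860, 0.328, 0.391); φ = arcsin(p_z) ≈ 23.00°, λ = atan2(p_y, p_x) ≈ 20.86°.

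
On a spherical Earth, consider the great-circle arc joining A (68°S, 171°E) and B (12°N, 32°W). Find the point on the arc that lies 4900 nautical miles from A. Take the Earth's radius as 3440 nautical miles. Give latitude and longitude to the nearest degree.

Write both endpoints as unit vectors p₁, p₂ with components (cos φ cos λ, cos φ sin λ, sin φ).
The central angle between the endpoints is δ = arccos(p₁·p₂) ≈ 2.129 rad (122.0°). The total great-circle distance is δ·R ≈ 2.129 × 3440 ≈ 7325 nmi, so the target fraction is f = 4900/7325 ≈ 0.669.
Interpolate at f ≈ 0.669 with slerp weights a = sin((1−f)δ)/sin δ ≈ 0.764, b = sin(fδ)/sin δ ≈ 1.167.
p = a·p₁ + b·p₂ ≈ (0.685, -0.560, -0.466); φ = arcsin(p_z) ≈ -27.78°, λ = atan2(p_y, p_x) ≈ -39.26°.

≈ (28°S, 39°W)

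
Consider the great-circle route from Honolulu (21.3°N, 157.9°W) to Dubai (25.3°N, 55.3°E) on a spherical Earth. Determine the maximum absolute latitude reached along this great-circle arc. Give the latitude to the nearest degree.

The great circle lies in the plane with unit normal n̂ = (p₁ × p₂)/|p₁ × p₂|.
Here n̂_z ≈ -0.552; the vertex latitude is φ_max = arccos|n̂_z| ≈ 56.5°.
Check via Clairaut: cos φ_max = |cos φ₁| · sin C = cos(21.3°)·sin(36.3°) ≈ 0.552, again giving ≈ 56.5°.

≈ 56°N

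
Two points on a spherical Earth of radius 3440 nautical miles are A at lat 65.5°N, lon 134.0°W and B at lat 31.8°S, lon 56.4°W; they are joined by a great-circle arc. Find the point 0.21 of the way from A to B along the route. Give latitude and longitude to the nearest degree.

≈ lat 50°N, lon 99°W

The haversine formula gives a central angle δ ≈ 1.986 rad (113.8°) between the endpoints.
Interpolate at f = 0.21 with slerp weights a = sin((1−f)δ)/sin δ ≈ 1.093, b = sin(fδ)/sin δ ≈ 0.443.
p = a·p₁ + b·p₂ ≈ (-0.107, -0.640, 0.761); φ = arcsin(p_z) ≈ 49.58°, λ = atan2(p_y, p_x) ≈ -99.46°.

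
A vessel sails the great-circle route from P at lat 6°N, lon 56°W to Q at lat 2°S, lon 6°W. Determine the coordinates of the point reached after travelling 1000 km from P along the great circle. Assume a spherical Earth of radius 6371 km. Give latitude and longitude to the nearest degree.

≈ lat 5°N, lon 47°W

Convert each endpoint to a unit vector on the sphere (x = cos φ cos λ, y = cos φ sin λ, z = sin φ).
The central angle between the endpoints is δ = arccos(p₁·p₂) ≈ 0.882 rad (50.6°). The total great-circle distance is δ·R ≈ 0.882 × 6371 ≈ 5622 km, so the target fraction is f = 1000/5622 ≈ 0.178.
Interpolate at f ≈ 0.178 with slerp weights a = sin((1−f)δ)/sin δ ≈ 0.859, b = sin(fδ)/sin δ ≈ 0.202.
p = a·p₁ + b·p₂ ≈ (0.679, -0.729, 0.083); φ = arcsin(p_z) ≈ 4.75°, λ = atan2(p_y, p_x) ≈ -47.06°.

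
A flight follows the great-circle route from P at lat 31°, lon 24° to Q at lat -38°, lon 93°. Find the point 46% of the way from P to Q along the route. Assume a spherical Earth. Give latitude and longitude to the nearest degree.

≈ lat -1°, lon 54°

From cos δ = sin φ₁ sin φ₂ + cos φ₁ cos φ₂ cos Δλ, the central angle is δ ≈ 1.646 rad (94.3°).
Interpolate at f = 0.46 with slerp weights a = sin((1−f)δ)/sin δ ≈ 0.778, b = sin(fδ)/sin δ ≈ 0.689.
p = a·p₁ + b·p₂ ≈ (0.581, 0.813, -0.023); φ = arcsin(p_z) ≈ -1.32°, λ = atan2(p_y, p_x) ≈ 54.45°.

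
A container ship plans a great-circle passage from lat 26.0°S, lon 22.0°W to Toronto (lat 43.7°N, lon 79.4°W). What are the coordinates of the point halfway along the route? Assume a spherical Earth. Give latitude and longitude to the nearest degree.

Convert each endpoint to a unit vector on the sphere (x = cos φ cos λ, y = cos φ sin λ, z = sin φ).
The central angle between the endpoints is δ = arccos(p₁·p₂) ≈ 1.524 rad (87.3°).
Interpolate at f = 1/2 with slerp weights a = sin((1−f)δ)/sin δ ≈ 0.691, b = sin(fδ)/sin δ ≈ 0.691.
p = a·p₁ + b·p₂ ≈ (0.668, -0.724, 0.174); φ = arcsin(p_z) ≈ 10.05°, λ = atan2(p_y, p_x) ≈ -47.30°.

≈ lat 10°N, lon 47°W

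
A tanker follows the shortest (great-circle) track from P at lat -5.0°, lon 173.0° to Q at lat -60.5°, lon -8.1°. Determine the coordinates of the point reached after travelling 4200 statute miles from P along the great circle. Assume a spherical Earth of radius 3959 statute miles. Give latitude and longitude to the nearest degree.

Write both endpoints as unit vectors p₁, p₂ with components (cos φ cos λ, cos φ sin λ, sin φ).
The central angle between the endpoints is δ = arccos(p₁·p₂) ≈ 1.998 rad (114.5°). The total great-circle distance is δ·R ≈ 1.998 × 3959 ≈ 7911 mi, so the target fraction is f = 4200/7911 ≈ 0.531.
Interpolate at f ≈ 0.531 with slerp weights a = sin((1−f)δ)/sin δ ≈ 0.886, b = sin(fδ)/sin δ ≈ 0.959.
p = a·p₁ + b·p₂ ≈ (-0.408, 0.041, -0.912); φ = arcsin(p_z) ≈ -65.78°, λ = atan2(p_y, p_x) ≈ 174.27°.

≈ lat -66°, lon 174°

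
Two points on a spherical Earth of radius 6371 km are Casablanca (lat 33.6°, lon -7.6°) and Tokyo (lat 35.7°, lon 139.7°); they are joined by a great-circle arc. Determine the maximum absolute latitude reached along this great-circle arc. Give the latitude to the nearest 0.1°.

≈ 67.9°

The great circle lies in the plane with unit normal n̂ = (p₁ × p₂)/|p₁ × p₂|.
Here n̂_z ≈ +0.377; the vertex latitude is φ_max = arccos|n̂_z| ≈ 67.9°.
Check via Clairaut: cos φ_max = |cos φ₁| · sin C = cos(33.6°)·sin(26.9°) ≈ 0.377, again giving ≈ 67.9°.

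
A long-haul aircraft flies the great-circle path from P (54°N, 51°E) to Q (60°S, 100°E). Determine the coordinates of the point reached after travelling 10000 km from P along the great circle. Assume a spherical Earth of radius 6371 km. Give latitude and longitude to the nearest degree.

≈ (32°S, 82°E)

From cos δ = sin φ₁ sin φ₂ + cos φ₁ cos φ₂ cos Δλ, the central angle is δ ≈ 2.103 rad (120.5°). The total great-circle distance is δ·R ≈ 2.103 × 6371 ≈ 13401 km, so the target fraction is f = 10000/13401 ≈ 0.746.
Interpolate at f ≈ 0.746 with slerp weights a = sin((1−f)δ)/sin δ ≈ 0.591, b = sin(fδ)/sin δ ≈ 1.161.
p = a·p₁ + b·p₂ ≈ (0.118, 0.841, -0.527); φ = arcsin(p_z) ≈ -31.83°, λ = atan2(p_y, p_x) ≈ 82.04°.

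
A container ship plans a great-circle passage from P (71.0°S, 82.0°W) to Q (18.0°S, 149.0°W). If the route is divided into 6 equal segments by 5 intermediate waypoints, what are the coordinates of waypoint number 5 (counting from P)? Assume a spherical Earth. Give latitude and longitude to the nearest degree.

From cos δ = sin φ₁ sin φ₂ + cos φ₁ cos φ₂ cos Δλ, the central angle is δ ≈ 1.145 rad (65.6°).
Interpolate at f = 5/6 with slerp weights a = sin((1−f)δ)/sin δ ≈ 0.208, b = sin(fδ)/sin δ ≈ 0.896.
p = a·p₁ + b·p₂ ≈ (-0.721, -0.506, -0.474); φ = arcsin(p_z) ≈ -28.28°, λ = atan2(p_y, p_x) ≈ -144.94°.

≈ (28°S, 145°W)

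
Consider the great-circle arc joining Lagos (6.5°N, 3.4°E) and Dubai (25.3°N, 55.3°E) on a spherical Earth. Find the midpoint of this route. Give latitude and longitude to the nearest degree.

From cos δ = sin φ₁ sin φ₂ + cos φ₁ cos φ₂ cos Δλ, the central angle is δ ≈ 0.924 rad (52.9°).
Interpolate at f = 1/2 with slerp weights a = sin((1−f)δ)/sin δ ≈ 0.559, b = sin(fδ)/sin δ ≈ 0.559.
p = a·p₁ + b·p₂ ≈ (0.841, 0.448, 0.302); φ = arcsin(p_z) ≈ 17.57°, λ = atan2(p_y, p_x) ≈ 28.04°.

≈ 18°N, 28°E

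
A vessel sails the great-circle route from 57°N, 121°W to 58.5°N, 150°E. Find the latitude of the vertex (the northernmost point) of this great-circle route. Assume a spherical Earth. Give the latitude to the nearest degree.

The great circle lies in the plane with unit normal n̂ = (p₁ × p₂)/|p₁ × p₂|.
Here n̂_z ≈ -0.410; the vertex latitude is φ_max = arccos|n̂_z| ≈ 65.8°.
Check via Clairaut: cos φ_max = |cos φ₁| · sin C = cos(57.0°)·sin(48.8°) ≈ 0.410, again giving ≈ 65.8°.

≈ 66°N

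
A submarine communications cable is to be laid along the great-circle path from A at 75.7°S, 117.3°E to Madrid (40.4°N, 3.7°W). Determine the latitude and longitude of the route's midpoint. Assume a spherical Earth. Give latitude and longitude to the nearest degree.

Convert each endpoint to a unit vector on the sphere (x = cos φ cos λ, y = cos φ sin λ, z = sin φ).
The central angle between the endpoints is δ = arccos(p₁·p₂) ≈ 2.382 rad (136.5°).
Interpolate at f = 1/2 with slerp weights a = sin((1−f)δ)/sin δ ≈ 1.348, b = sin(fδ)/sin δ ≈ 1.348.
p = a·p₁ + b·p₂ ≈ (0.872, 0.230, -0.433); φ = arcsin(p_z) ≈ -25.63°, λ = atan2(p_y, p_x) ≈ 14.76°.

≈ 26°S, 15°E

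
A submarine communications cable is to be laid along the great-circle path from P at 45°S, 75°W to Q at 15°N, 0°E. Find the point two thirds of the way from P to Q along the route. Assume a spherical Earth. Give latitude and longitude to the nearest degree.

The haversine formula gives a central angle δ ≈ 1.577 rad (90.4°) between the endpoints.
Interpolate at f = 2/3 with slerp weights a = sin((1−f)δ)/sin δ ≈ 0.502, b = sin(fδ)/sin δ ≈ 0.868.
p = a·p₁ + b·p₂ ≈ (0.930, -0.343, -0.130); φ = arcsin(p_z) ≈ -7.48°, λ = atan2(p_y, p_x) ≈ -20.22°.

≈ 7°S, 20°W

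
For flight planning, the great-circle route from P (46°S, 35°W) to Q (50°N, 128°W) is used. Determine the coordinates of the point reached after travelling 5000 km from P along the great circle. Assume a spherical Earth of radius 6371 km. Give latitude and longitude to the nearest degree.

The haversine formula gives a central angle δ ≈ 2.183 rad (125.1°) between the endpoints. The total great-circle distance is δ·R ≈ 2.183 × 6371 ≈ 13906 km, so the target fraction is f = 5000/13906 ≈ 0.360.
Interpolate at f ≈ 0.360 with slerp weights a = sin((1−f)δ)/sin δ ≈ 1.203, b = sin(fδ)/sin δ ≈ 0.863.
p = a·p₁ + b·p₂ ≈ (0.343, -0.917, -0.204); φ = arcsin(p_z) ≈ -11.79°, λ = atan2(p_y, p_x) ≈ -69.48°.

≈ (12°S, 69°W)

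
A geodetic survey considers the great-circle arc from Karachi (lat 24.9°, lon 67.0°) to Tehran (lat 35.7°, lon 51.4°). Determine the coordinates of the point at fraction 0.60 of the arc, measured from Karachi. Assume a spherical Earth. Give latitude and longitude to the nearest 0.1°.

Write both endpoints as unit vectors p₁, p₂ with components (cos φ cos λ, cos φ sin λ, sin φ).
The central angle between the endpoints is δ = arccos(p₁·p₂) ≈ 0.301 rad (17.2°).
Interpolate at f = 0.60 with slerp weights a = sin((1−f)δ)/sin δ ≈ 0.405, b = sin(fδ)/sin δ ≈ 0.606.
p = a·p₁ + b·p₂ ≈ (0.451, 0.723, 0.524); φ = arcsin(p_z) ≈ 31.61°, λ = atan2(p_y, p_x) ≈ 58.06°.

≈ lat 31.6°, lon 58.1°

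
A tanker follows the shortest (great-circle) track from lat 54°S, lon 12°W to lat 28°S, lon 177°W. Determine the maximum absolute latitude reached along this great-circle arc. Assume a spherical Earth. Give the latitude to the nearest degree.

≈ 82°S

The great circle lies in the plane with unit normal n̂ = (p₁ × p₂)/|p₁ × p₂|.
Here n̂_z ≈ -0.135; the vertex latitude is φ_max = arccos|n̂_z| ≈ 82.2°.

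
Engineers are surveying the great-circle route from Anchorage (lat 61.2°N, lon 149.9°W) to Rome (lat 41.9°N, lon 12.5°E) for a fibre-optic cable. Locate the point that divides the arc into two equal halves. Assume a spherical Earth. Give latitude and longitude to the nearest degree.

The haversine formula gives a central angle δ ≈ 1.325 rad (75.9°) between the endpoints.
Interpolate at f = 1/2 with slerp weights a = sin((1−f)δ)/sin δ ≈ 0.634, b = sin(fδ)/sin δ ≈ 0.634.
p = a·p₁ + b·p₂ ≈ (0.197, -0.051, 0.979); φ = arcsin(p_z) ≈ 78.29°, λ = atan2(p_y, p_x) ≈ -14.56°.

≈ lat 78°N, lon 15°W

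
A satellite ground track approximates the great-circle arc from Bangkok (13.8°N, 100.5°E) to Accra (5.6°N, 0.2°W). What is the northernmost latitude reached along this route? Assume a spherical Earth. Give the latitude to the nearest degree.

The great circle lies in the plane with unit normal n̂ = (p₁ × p₂)/|p₁ × p₂|.
Here n̂_z ≈ -0.961; the vertex latitude is φ_max = arccos|n̂_z| ≈ 16.0°.
Check via Clairaut: cos φ_max = |cos φ₁| · sin C = cos(13.8°)·sin(81.9°) ≈ 0.961, again giving ≈ 16.0°.

≈ 16°N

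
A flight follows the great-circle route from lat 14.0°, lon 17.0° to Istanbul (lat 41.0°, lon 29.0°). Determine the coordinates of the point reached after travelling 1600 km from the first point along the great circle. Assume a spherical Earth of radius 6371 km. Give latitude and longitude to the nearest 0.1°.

From cos δ = sin φ₁ sin φ₂ + cos φ₁ cos φ₂ cos Δλ, the central angle is δ ≈ 0.505 rad (29.0°). The total great-circle distance is δ·R ≈ 0.505 × 6371 ≈ 3220 km, so the target fraction is f = 1600/3220 ≈ 0.497.
Interpolate at f ≈ 0.497 with slerp weights a = sin((1−f)δ)/sin δ ≈ 0.519, b = sin(fδ)/sin δ ≈ 0.513.
p = a·p₁ + b·p₂ ≈ (0.821, 0.335, 0.462); φ = arcsin(p_z) ≈ 27.54°, λ = atan2(p_y, p_x) ≈ 22.21°.

≈ lat 27.5°, lon 22.2°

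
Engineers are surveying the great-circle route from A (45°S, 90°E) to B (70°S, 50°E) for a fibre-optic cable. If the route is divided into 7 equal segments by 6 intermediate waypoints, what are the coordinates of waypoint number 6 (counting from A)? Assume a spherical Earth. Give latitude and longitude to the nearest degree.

≈ (67°S, 60°E)

Write both endpoints as unit vectors p₁, p₂ with components (cos φ cos λ, cos φ sin λ, sin φ).
The central angle between the endpoints is δ = arccos(p₁·p₂) ≈ 0.555 rad (31.8°).
Interpolate at f = 6/7 with slerp weights a = sin((1−f)δ)/sin δ ≈ 0.150, b = sin(fδ)/sin δ ≈ 0.869.
p = a·p₁ + b·p₂ ≈ (0.191, 0.334, -0.923); φ = arcsin(p_z) ≈ -67.37°, λ = atan2(p_y, p_x) ≈ 60.23°.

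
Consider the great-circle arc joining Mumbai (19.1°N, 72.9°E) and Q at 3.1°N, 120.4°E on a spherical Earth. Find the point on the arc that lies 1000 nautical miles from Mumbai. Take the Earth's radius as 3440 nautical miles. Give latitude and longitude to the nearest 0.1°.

Convert each endpoint to a unit vector on the sphere (x = cos φ cos λ, y = cos φ sin λ, z = sin φ).
The central angle between the endpoints is δ = arccos(p₁·p₂) ≈ 0.856 rad (49.1°). The total great-circle distance is δ·R ≈ 0.856 × 3440 ≈ 2946 nmi, so the target fraction is f = 1000/2946 ≈ 0.339.
Interpolate at f ≈ 0.339 with slerp weights a = sin((1−f)δ)/sin δ ≈ 0.709, b = sin(fδ)/sin δ ≈ 0.379.
p = a·p₁ + b·p₂ ≈ (0.005, 0.968, 0.253); φ = arcsin(p_z) ≈ 14.64°, λ = atan2(p_y, p_x) ≈ 89.68°.

≈ 14.6°N, 89.7°E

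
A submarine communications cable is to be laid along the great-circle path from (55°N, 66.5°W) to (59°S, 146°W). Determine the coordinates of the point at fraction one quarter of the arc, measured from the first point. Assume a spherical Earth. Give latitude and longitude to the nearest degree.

The haversine formula gives a central angle δ ≈ 2.276 rad (130.4°) between the endpoints.
Interpolate at f = 1/4 with slerp weights a = sin((1−f)δ)/sin δ ≈ 1.301, b = sin(fδ)/sin δ ≈ 0.708.
p = a·p₁ + b·p₂ ≈ (-0.005, -0.888, 0.459); φ = arcsin(p_z) ≈ 27.34°, λ = atan2(p_y, p_x) ≈ -90.29°.

≈ (27°N, 90°W)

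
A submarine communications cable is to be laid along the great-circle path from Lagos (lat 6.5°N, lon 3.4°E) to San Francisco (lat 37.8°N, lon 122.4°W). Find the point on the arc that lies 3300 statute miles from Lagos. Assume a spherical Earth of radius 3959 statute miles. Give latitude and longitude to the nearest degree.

≈ lat 37°N, lon 37°W

Convert each endpoint to a unit vector on the sphere (x = cos φ cos λ, y = cos φ sin λ, z = sin φ).
The central angle between the endpoints is δ = arccos(p₁·p₂) ≈ 1.971 rad (112.9°). The total great-circle distance is δ·R ≈ 1.971 × 3959 ≈ 7804 mi, so the target fraction is f = 3300/7804 ≈ 0.423.
Interpolate at f ≈ 0.423 with slerp weights a = sin((1−f)δ)/sin δ ≈ 0.986, b = sin(fδ)/sin δ ≈ 0.804.
p = a·p₁ + b·p₂ ≈ (0.637, -0.478, 0.604); φ = arcsin(p_z) ≈ 37.18°, λ = atan2(p_y, p_x) ≈ -36.89°.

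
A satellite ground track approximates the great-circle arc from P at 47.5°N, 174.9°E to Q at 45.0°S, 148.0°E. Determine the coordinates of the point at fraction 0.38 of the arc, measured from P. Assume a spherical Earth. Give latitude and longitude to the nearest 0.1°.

≈ 12.5°N, 163.7°E

Convert each endpoint to a unit vector on the sphere (x = cos φ cos λ, y = cos φ sin λ, z = sin φ).
The central angle between the endpoints is δ = arccos(p₁·p₂) ≈ 1.666 rad (95.5°).
Interpolate at f = 0.38 with slerp weights a = sin((1−f)δ)/sin δ ≈ 0.863, b = sin(fδ)/sin δ ≈ 0.594.
p = a·p₁ + b·p₂ ≈ (-0.937, 0.275, 0.216); φ = arcsin(p_z) ≈ 12.46°, λ = atan2(p_y, p_x) ≈ 163.67°.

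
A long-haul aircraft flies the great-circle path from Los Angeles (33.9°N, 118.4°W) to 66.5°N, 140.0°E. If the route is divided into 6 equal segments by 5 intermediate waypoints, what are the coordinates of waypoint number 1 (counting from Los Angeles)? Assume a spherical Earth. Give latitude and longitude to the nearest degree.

≈ 43°N, 125°W

Convert each endpoint to a unit vector on the sphere (x = cos φ cos λ, y = cos φ sin λ, z = sin φ).
The central angle between the endpoints is δ = arccos(p₁·p₂) ≈ 1.110 rad (63.6°).
Interpolate at f = 1/6 with slerp weights a = sin((1−f)δ)/sin δ ≈ 0.892, b = sin(fδ)/sin δ ≈ 0.205.
p = a·p₁ + b·p₂ ≈ (-0.415, -0.598, 0.686); φ = arcsin(p_z) ≈ 43.28°, λ = atan2(p_y, p_x) ≈ -124.73°.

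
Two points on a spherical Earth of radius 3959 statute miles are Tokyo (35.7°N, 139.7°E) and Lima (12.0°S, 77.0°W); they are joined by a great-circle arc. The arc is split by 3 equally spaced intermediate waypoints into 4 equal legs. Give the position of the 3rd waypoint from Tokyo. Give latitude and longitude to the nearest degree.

≈ 12°N, 103°W

Convert each endpoint to a unit vector on the sphere (x = cos φ cos λ, y = cos φ sin λ, z = sin φ).
The central angle between the endpoints is δ = arccos(p₁·p₂) ≈ 2.431 rad (139.3°).
Interpolate at f = 3/4 with slerp weights a = sin((1−f)δ)/sin δ ≈ 0.876, b = sin(fδ)/sin δ ≈ 1.485.
p = a·p₁ + b·p₂ ≈ (-0.216, -0.955, 0.202); φ = arcsin(p_z) ≈ 11.68°, λ = atan2(p_y, p_x) ≈ -102.73°.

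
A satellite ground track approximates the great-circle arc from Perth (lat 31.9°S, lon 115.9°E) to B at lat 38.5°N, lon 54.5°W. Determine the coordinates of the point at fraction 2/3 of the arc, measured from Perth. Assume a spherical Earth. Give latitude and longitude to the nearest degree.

From cos δ = sin φ₁ sin φ₂ + cos φ₁ cos φ₂ cos Δλ, the central angle is δ ≈ 2.963 rad (169.8°).
Interpolate at f = 2/3 with slerp weights a = sin((1−f)δ)/sin δ ≈ 4.695, b = sin(fδ)/sin δ ≈ 5.171.
p = a·p₁ + b·p₂ ≈ (0.609, 0.291, 0.738); φ = arcsin(p_z) ≈ 47.56°, λ = atan2(p_y, p_x) ≈ 25.54°.

≈ lat 48°N, lon 26°E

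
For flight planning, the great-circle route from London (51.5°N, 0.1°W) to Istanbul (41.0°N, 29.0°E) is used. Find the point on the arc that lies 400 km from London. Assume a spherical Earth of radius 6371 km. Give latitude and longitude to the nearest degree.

≈ (50°N, 5°E)

The haversine formula gives a central angle δ ≈ 0.393 rad (22.5°) between the endpoints. The total great-circle distance is δ·R ≈ 0.393 × 6371 ≈ 2501 km, so the target fraction is f = 400/2501 ≈ 0.160.
Interpolate at f ≈ 0.160 with slerp weights a = sin((1−f)δ)/sin δ ≈ 0.846, b = sin(fδ)/sin δ ≈ 0.164.
p = a·p₁ + b·p₂ ≈ (0.635, 0.059, 0.770); φ = arcsin(p_z) ≈ 50.36°, λ = atan2(p_y, p_x) ≈ 5.32°.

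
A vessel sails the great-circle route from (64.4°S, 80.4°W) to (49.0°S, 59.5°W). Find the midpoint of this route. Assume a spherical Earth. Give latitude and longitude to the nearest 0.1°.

Convert each endpoint to a unit vector on the sphere (x = cos φ cos λ, y = cos φ sin λ, z = sin φ).
The central angle between the endpoints is δ = arccos(p₁·p₂) ≈ 0.332 rad (19.0°).
Interpolate at f = 1/2 with slerp weights a = sin((1−f)δ)/sin δ ≈ 0.507, b = sin(fδ)/sin δ ≈ 0.507.
p = a·p₁ + b·p₂ ≈ (0.205, -0.503, -0.840); φ = arcsin(p_z) ≈ -57.12°, λ = atan2(p_y, p_x) ≈ -67.78°.

≈ (57.1°S, 67.8°W)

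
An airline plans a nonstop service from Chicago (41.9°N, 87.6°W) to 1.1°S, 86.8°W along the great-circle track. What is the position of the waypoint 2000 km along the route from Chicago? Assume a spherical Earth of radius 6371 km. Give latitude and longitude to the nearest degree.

Convert each endpoint to a unit vector on the sphere (x = cos φ cos λ, y = cos φ sin λ, z = sin φ).
The central angle between the endpoints is δ = arccos(p₁·p₂) ≈ 0.751 rad (43.0°). The total great-circle distance is δ·R ≈ 0.751 × 6371 ≈ 4782 km, so the target fraction is f = 2000/4782 ≈ 0.418.
Interpolate at f ≈ 0.418 with slerp weights a = sin((1−f)δ)/sin δ ≈ 0.620, b = sin(fδ)/sin δ ≈ 0.453.
p = a·p₁ + b·p₂ ≈ (0.045, -0.913, 0.405); φ = arcsin(p_z) ≈ 23.92°, λ = atan2(p_y, p_x) ≈ -87.20°.

≈ 24°N, 87°W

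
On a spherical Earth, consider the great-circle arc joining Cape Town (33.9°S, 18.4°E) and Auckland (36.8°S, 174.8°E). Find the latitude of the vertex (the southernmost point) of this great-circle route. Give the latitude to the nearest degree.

≈ 74°S

The great circle lies in the plane with unit normal n̂ = (p₁ × p₂)/|p₁ × p₂|.
Here n̂_z ≈ +0.277; the vertex latitude is φ_max = arccos|n̂_z| ≈ 73.9°.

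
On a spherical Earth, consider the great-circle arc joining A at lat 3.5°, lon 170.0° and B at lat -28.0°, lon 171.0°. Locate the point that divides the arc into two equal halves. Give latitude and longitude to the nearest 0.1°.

Convert each endpoint to a unit vector on the sphere (x = cos φ cos λ, y = cos φ sin λ, z = sin φ).
The central angle between the endpoints is δ = arccos(p₁·p₂) ≈ 0.550 rad (31.5°).
Interpolate at f = 1/2 with slerp weights a = sin((1−f)δ)/sin δ ≈ 0.520, b = sin(fδ)/sin δ ≈ 0.520.
p = a·p₁ + b·p₂ ≈ (-0.964, 0.162, -0.212); φ = arcsin(p_z) ≈ -12.25°, λ = atan2(p_y, p_x) ≈ 170.47°.

≈ lat -12.3°, lon 170.5°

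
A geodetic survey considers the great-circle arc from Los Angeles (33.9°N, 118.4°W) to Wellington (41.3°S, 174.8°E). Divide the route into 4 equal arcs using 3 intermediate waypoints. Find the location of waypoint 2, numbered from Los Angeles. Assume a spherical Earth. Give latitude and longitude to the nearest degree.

≈ (4°S, 150°W)

From cos δ = sin φ₁ sin φ₂ + cos φ₁ cos φ₂ cos Δλ, the central angle is δ ≈ 1.694 rad (97.0°).
Interpolate at f = 2/4 with slerp weights a = sin((1−f)δ)/sin δ ≈ 0.755, b = sin(fδ)/sin δ ≈ 0.755.
p = a·p₁ + b·p₂ ≈ (-0.863, -0.500, -0.077); φ = arcsin(p_z) ≈ -4.43°, λ = atan2(p_y, p_x) ≈ -149.92°.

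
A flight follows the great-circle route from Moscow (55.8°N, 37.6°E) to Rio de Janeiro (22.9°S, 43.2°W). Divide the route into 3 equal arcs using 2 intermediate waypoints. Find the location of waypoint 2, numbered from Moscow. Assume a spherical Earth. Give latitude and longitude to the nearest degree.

≈ 6°N, 24°W

From cos δ = sin φ₁ sin φ₂ + cos φ₁ cos φ₂ cos Δλ, the central angle is δ ≈ 1.812 rad (103.8°).
Interpolate at f = 2/3 with slerp weights a = sin((1−f)δ)/sin δ ≈ 0.585, b = sin(fδ)/sin δ ≈ 0.963.
p = a·p₁ + b·p₂ ≈ (0.907, -0.407, 0.109); φ = arcsin(p_z) ≈ 6.26°, λ = atan2(p_y, p_x) ≈ -24.14°.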